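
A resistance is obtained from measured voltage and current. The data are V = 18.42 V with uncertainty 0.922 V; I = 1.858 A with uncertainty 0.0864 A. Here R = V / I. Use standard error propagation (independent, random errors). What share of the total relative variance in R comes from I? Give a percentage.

(δR/R)² = (1·δV/V)² + (-1·δI/I)²
  V term: (1×0.0501)² = 0.00251
  I term: (-1×0.0465)² = 0.00216
Total = 0.00467. Share from I = 0.00216/0.00467 = 0.463.

46.3%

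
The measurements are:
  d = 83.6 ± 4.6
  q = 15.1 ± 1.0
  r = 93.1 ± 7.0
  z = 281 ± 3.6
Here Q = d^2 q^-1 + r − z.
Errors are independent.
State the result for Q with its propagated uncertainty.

Let p = d^2·q^-1 = 463. δp/p = √((2·δd/d)² + (-1·δq/q)²) = √(0.0121 + 0.00439) = 0.128, so δp = 59.4.
Q = p + r − z: δQ = √(δp² + δr² + δz²) = √(3530 + 49.0 + 13.0) = 60.0
Q = 275.

275 ± 60.0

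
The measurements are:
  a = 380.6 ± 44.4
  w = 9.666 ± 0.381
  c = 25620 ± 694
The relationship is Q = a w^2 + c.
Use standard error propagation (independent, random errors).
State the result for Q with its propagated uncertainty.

61180 ± 5050

Let p = a·w^2 = 35560. δp/p = √((1·δa/a)² + (2·δw/w)²) = √(0.0136 + 0.00621) = 0.141, so δp = 5010.
Q = p + c: δQ = √(δp² + δc²) = √(2.51e+07 + 4.82e+05) = 5050
Q = 61180.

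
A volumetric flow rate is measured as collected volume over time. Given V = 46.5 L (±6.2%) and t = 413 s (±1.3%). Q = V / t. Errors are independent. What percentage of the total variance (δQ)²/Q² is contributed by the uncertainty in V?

(δQ/Q)² = (1·δV/V)² + (-1·δt/t)²
  V term: (1×0.0620)² = 0.00384
  t term: (-1×0.0130)² = 0.000169
Total = 0.00401. Share from V = 0.00384/0.00401 = 0.958.

95.8%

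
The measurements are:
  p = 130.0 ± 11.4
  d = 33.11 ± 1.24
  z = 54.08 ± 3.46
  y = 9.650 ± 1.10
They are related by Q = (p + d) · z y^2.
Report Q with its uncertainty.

Let u = p + d = 163.1. δu = √(δp² + δd²) = √(130 + 1.54) = 11.5, so δu/u = 0.0703.
Q is then a monomial in u, z, y:
δQ/Q = √((δu/u)² + (1·δz/z)² + (2·δy/y)²) = √(0.00494 + 0.00409 + 0.0520) = 0.247
Q = 821400, so δQ = 0.247 × 821400 = 2.03e+05.

(8.214 ± 2.03) × 10^5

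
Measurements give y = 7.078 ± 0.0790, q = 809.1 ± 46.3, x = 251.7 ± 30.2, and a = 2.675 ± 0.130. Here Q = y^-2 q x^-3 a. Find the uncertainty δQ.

Relative error in a monomial: (δQ/Q)² = Σ (nᵢ · δxᵢ/xᵢ)².
  (-2·δy/y)² = (-2×0.0112)² = 0.000498;  (1·δq/q)² = (1×0.0572)² = 0.00327;  (-3·δx/x)² = (-3×0.120)² = 0.130;  (1·δa/a)² = (1×0.0486)² = 0.00236
δQ/Q = √(0.136) = 0.368
Q = 2.709e-06, so δQ = 0.368 × 2.709e-06 = 9.98e-07.

9.98e-07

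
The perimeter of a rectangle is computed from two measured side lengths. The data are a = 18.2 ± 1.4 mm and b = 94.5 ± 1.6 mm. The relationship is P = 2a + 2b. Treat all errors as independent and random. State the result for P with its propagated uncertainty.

225 ± 4.25 mm

Each term contributes (cᵢ δxᵢ)² to (δP)²:
  (2·δa)² = 7.84;  (2·δb)² = 10.2
δP = √(18.1) = 4.25 mm
P = 225 mm.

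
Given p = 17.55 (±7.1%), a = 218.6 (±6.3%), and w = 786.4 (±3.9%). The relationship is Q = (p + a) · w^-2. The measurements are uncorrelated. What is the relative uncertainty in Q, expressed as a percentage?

Let u = p + a = 236.2. δu = √(δp² + δa²) = √(1.55 + 190) = 13.8, so δu/u = 0.0586.
Q is then a monomial in u, w:
δQ/Q = √((δu/u)² + (-2·δw/w)²) = √(0.00343 + 0.00608) = 0.0975

9.75%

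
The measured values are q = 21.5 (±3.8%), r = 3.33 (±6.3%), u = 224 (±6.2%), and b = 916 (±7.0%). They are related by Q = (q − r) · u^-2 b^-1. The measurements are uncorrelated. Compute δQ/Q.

Let w = q − r = 18.2. δw = √(δq² + δr²) = √(0.667 + 0.0440) = 0.844, so δw/w = 0.0464.
Q is then a monomial in w, u, b:
δQ/Q = √((δw/w)² + (-2·δu/u)² + (-1·δb/b)²) = √(0.00216 + 0.0154 + 0.00490) = 0.150

0.150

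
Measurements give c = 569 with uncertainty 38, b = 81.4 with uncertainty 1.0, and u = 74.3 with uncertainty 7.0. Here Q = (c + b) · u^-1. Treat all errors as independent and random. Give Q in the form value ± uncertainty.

8.75 ± 0.971

Let w = c + b = 650. δw = √(δc² + δb²) = √(1440 + 1.00) = 38.0, so δw/w = 0.0584.
Q is then a monomial in w, u:
δQ/Q = √((δw/w)² + (-1·δu/u)²) = √(0.00342 + 0.00888) = 0.111
Q = 8.75, so δQ = 0.111 × 8.75 = 0.971.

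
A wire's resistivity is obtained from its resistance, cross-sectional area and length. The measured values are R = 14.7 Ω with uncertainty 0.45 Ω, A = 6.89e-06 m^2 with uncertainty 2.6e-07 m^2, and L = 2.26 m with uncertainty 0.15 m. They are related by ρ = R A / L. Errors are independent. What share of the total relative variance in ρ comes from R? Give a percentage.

(δρ/ρ)² = (1·δR/R)² + (1·δA/A)² + (-1·δL/L)²
  R term: (1×0.0306)² = 0.000937
  A term: (1×0.0377)² = 0.00142
  L term: (-1×0.0664)² = 0.00441
Total = 0.00677. Share from R = 0.000937/0.00677 = 0.138.

13.8%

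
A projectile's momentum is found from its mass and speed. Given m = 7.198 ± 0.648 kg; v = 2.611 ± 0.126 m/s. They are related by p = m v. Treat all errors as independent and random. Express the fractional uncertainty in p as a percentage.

Each factor contributes (exponent × relative error)² to (δp/p)²:
  (1·δm/m)² = (1×0.0900)² = 0.00810;  (1·δv/v)² = (1×0.0483)² = 0.00233
δp/p = √(0.0104) = 0.102

10.2%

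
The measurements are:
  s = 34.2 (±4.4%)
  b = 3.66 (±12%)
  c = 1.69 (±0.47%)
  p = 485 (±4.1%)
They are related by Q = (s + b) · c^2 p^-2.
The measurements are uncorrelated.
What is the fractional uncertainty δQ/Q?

0.0923

Let u = s + b = 37.9. δu = √(δs² + δb²) = √(2.26 + 0.193) = 1.57, so δu/u = 0.0414.
Q is then a monomial in u, c, p:
δQ/Q = √((δu/u)² + (2·δc/c)² + (-2·δp/p)²) = √(0.00171 + 8.84e-05 + 0.00672) = 0.0923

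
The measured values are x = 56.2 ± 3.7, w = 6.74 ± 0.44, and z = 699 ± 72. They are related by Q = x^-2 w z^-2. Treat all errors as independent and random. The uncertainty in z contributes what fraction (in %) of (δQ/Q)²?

66.3%

(δQ/Q)² = (-2·δx/x)² + (1·δw/w)² + (-2·δz/z)²
  x term: (-2×0.0658)² = 0.0173
  w term: (1×0.0653)² = 0.00426
  z term: (-2×0.103)² = 0.0424
Total = 0.0640. Share from z = 0.0424/0.0640 = 0.663.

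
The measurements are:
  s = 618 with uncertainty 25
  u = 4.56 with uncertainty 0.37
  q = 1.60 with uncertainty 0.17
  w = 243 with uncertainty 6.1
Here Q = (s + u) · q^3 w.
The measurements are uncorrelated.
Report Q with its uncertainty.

Let h = s + u = 623. δh = √(δs² + δu²) = √(625 + 0.137) = 25.0, so δh/h = 0.0402.
Q is then a monomial in h, q, w:
δQ/Q = √((δh/h)² + (3·δq/q)² + (1·δw/w)²) = √(0.00161 + 0.102 + 0.000630) = 0.322
Q = 6.2e+05, so δQ = 0.322 × 6.2e+05 = 2e+05.

(6.20 ± 2.00) × 10^5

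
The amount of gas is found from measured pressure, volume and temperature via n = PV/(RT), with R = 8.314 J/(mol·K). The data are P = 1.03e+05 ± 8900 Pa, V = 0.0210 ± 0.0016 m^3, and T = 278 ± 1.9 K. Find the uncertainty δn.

Since n is a product/quotient, work with relative uncertainties:
  (1·δP/P)² = (1×0.0864)² = 0.00747;  (1·δV/V)² = (1×0.0762)² = 0.00580;  (-1·δT/T)² = (-1×0.00683)² = 4.67e-05
δn/n = √(0.0133) = 0.115
n = 0.936 mol, so δn = 0.115 × 0.936 = 0.108 mol.

0.108 mol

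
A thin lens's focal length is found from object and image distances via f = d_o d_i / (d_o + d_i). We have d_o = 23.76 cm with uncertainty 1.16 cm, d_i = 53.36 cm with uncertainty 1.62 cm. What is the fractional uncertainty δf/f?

0.0351

∂f/∂d_o = (d_i/(d_o+d_i))² = 0.479;  ∂f/∂d_i = (d_o/(d_o+d_i))² = 0.0949
δf = √((∂f/∂d_o · δd_o)² + (∂f/∂d_i · δd_i)²) = √(0.308 + 0.0236) = 0.576 cm
f = 16.44 cm, so δf/f = 0.576/16.44 = 0.0351.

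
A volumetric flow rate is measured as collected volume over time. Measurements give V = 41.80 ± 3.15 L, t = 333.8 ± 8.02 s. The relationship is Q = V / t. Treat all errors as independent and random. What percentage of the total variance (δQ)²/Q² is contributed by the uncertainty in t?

(δQ/Q)² = (1·δV/V)² + (-1·δt/t)²
  V term: (1×0.0754)² = 0.00568
  t term: (-1×0.0240)² = 0.000577
Total = 0.00626. Share from t = 0.000577/0.00626 = 0.0923.

9.23%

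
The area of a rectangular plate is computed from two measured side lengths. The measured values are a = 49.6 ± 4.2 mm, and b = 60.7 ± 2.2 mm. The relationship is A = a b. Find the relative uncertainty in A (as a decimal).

0.0921

Products/powers → add relative errors in quadrature, weighted by exponent:
  (1·δa/a)² = (1×0.0847)² = 0.00717;  (1·δb/b)² = (1×0.0362)² = 0.00131
δA/A = √(0.00848) = 0.0921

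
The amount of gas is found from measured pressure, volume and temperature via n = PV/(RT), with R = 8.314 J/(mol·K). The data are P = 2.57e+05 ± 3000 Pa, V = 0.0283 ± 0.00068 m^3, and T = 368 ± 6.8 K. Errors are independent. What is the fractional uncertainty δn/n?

Products/powers → add relative errors in quadrature, weighted by exponent:
  (1·δP/P)² = (1×0.0117)² = 0.000136;  (1·δV/V)² = (1×0.0240)² = 0.000577;  (-1·δT/T)² = (-1×0.0185)² = 0.000341
δn/n = √(0.00106) = 0.0325

0.0325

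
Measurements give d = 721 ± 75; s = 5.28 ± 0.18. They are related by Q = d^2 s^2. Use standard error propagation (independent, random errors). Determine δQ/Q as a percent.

Q is a product of powers, so relative uncertainties combine in quadrature:
  (2·δd/d)² = (2×0.104)² = 0.0433;  (2·δs/s)² = (2×0.0341)² = 0.00465
δQ/Q = √(0.0479) = 0.219

21.9%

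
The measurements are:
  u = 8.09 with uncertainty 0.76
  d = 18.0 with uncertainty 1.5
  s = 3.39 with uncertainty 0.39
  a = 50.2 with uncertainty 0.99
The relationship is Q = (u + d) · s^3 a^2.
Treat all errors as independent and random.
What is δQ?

Let w = u + d = 26.1. δw = √(δu² + δd²) = √(0.578 + 2.25) = 1.68, so δw/w = 0.0645.
Q is then a monomial in w, s, a:
δQ/Q = √((δw/w)² + (3·δs/s)² + (2·δa/a)²) = √(0.00415 + 0.119 + 0.00156) = 0.353
Q = 2.56e+06, so δQ = 0.353 × 2.56e+06 = 9.05e+05.

9.05e+05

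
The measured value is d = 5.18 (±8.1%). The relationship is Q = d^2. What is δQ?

4.35

Q ∝ d^2, so δQ/Q = |2| · δd/d = 2 × 0.0810 = 0.162.
Q = 26.8, so δQ = 0.162 × 26.8 = 4.35.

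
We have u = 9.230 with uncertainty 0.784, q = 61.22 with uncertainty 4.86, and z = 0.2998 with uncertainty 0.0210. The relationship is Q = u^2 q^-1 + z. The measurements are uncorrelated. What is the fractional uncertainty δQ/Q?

Let p = u^2·q^-1 = 1.392. δp/p = √((2·δu/u)² + (-1·δq/q)²) = √(0.0289 + 0.00630) = 0.188, so δp = 0.261.
Q = p + z: δQ = √(δp² + δz²) = √(0.0681 + 0.000441) = 0.262
Q = 1.691, so δQ/Q = 0.262/1.691 = 0.155.

0.155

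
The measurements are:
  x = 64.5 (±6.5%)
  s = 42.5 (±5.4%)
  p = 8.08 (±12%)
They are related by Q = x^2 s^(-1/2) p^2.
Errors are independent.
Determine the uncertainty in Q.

Each factor contributes (exponent × relative error)² to (δQ/Q)²:
  (2·δx/x)² = (2×0.0650)² = 0.0169;  (−½·δs/s)² = (-0.5×0.0540)² = 0.000729;  (2·δp/p)² = (2×0.120)² = 0.0576
δQ/Q = √(0.0752) = 0.274
Q = 41700, so δQ = 0.274 × 41700 = 11400.

11400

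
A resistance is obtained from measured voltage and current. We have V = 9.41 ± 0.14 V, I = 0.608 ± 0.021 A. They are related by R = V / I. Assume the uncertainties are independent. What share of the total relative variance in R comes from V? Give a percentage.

(δR/R)² = (1·δV/V)² + (-1·δI/I)²
  V term: (1×0.0149)² = 0.000221
  I term: (-1×0.0345)² = 0.00119
Total = 0.00141. Share from V = 0.000221/0.00141 = 0.157.

15.7%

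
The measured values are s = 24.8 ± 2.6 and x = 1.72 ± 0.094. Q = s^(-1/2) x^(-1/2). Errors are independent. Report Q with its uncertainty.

Q is a product of powers, so relative uncertainties combine in quadrature:
  (−½·δs/s)² = (-0.5×0.105)² = 0.00275;  (−½·δx/x)² = (-0.5×0.0547)² = 0.000747
δQ/Q = √(0.00349) = 0.0591
Q = 0.153, so δQ = 0.0591 × 0.153 = 0.00905.

0.153 ± 0.00905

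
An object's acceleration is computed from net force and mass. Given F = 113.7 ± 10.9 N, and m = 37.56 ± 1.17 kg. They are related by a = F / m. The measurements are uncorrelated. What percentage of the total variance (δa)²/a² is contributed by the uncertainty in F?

(δa/a)² = (1·δF/F)² + (-1·δm/m)²
  F term: (1×0.0959)² = 0.00919
  m term: (-1×0.0312)² = 0.000970
Total = 0.0102. Share from F = 0.00919/0.0102 = 0.905.

90.5%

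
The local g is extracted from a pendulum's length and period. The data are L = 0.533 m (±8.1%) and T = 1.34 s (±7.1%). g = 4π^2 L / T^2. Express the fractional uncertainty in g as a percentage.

For a monomial g ∝ L, T^-2, fractional errors add in quadrature:
  (1·δL/L)² = (1×0.0810)² = 0.00656;  (-2·δT/T)² = (-2×0.0710)² = 0.0202
δg/g = √(0.0267) = 0.163

16.3%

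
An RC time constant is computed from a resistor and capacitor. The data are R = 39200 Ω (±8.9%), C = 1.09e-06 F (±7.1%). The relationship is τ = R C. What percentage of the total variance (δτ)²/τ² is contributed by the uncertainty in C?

38.9%

(δτ/τ)² = (1·δR/R)² + (1·δC/C)²
  R term: (1×0.0890)² = 0.00792
  C term: (1×0.0710)² = 0.00504
Total = 0.0130. Share from C = 0.00504/0.0130 = 0.389.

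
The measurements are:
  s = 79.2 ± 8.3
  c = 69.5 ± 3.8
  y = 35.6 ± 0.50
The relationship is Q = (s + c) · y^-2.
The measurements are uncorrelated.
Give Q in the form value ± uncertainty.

0.117 ± 0.00792

Let u = s + c = 149. δu = √(δs² + δc²) = √(68.9 + 14.4) = 9.13, so δu/u = 0.0614.
Q is then a monomial in u, y:
δQ/Q = √((δu/u)² + (-2·δy/y)²) = √(0.00377 + 0.000789) = 0.0675
Q = 0.117, so δQ = 0.0675 × 0.117 = 0.00792.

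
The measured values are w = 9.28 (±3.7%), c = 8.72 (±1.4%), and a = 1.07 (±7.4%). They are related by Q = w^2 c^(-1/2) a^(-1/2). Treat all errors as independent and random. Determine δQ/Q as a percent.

8.30%

Since Q is a product/quotient, work with relative uncertainties:
  (2·δw/w)² = (2×0.0370)² = 0.00548;  (−½·δc/c)² = (-0.5×0.0140)² = 4.9e-05;  (−½·δa/a)² = (-0.5×0.0740)² = 0.00137
δQ/Q = √(0.00689) = 0.0830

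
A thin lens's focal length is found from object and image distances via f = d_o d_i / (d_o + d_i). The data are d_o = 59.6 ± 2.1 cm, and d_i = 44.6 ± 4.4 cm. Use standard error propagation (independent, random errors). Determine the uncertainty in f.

1.49 cm

∂f/∂d_o = (d_i/(d_o+d_i))² = 0.183;  ∂f/∂d_i = (d_o/(d_o+d_i))² = 0.327
δf = √((∂f/∂d_o · δd_o)² + (∂f/∂d_i · δd_i)²) = √(0.148 + 2.07) = 1.49 cm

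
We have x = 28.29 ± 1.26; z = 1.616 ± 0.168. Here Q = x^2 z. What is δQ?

Each factor contributes (exponent × relative error)² to (δQ/Q)²:
  (2·δx/x)² = (2×0.0445)² = 0.00793;  (1·δz/z)² = (1×0.104)² = 0.0108
δQ/Q = √(0.0187) = 0.137
Q = 1293, so δQ = 0.137 × 1293 = 177.

177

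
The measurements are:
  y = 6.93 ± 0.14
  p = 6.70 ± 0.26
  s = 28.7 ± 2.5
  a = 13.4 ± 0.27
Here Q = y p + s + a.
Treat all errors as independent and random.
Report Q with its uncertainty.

Let w = y·p = 46.4. δw/w = √((1·δy/y)² + (1·δp/p)²) = √(0.000408 + 0.00151) = 0.0437, so δw = 2.03.
Q = w + s + a: δQ = √(δw² + δs² + δa²) = √(4.13 + 6.25 + 0.0729) = 3.23
Q = 88.5.

88.5 ± 3.23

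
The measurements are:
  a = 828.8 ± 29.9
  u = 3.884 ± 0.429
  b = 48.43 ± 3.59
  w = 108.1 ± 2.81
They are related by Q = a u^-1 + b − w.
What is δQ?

25.2

Let p = a·u^-1 = 213.4. δp/p = √((1·δa/a)² + (-1·δu/u)²) = √(0.00130 + 0.0122) = 0.116, so δp = 24.8.
Q = p + b − w: δQ = √(δp² + δb² + δw²) = √(615 + 12.9 + 7.90) = 25.2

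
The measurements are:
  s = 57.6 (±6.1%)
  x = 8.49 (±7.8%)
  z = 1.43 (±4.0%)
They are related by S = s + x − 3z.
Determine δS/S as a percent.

5.79%

Absolute uncertainties add in quadrature for a linear combination:
  (δs)² = 12.3;  (δx)² = 0.439;  (3·δz)² = 0.0294
δS = √(12.8) = 3.58
S = 61.8, so δS/S = 3.58/61.8 = 0.0579.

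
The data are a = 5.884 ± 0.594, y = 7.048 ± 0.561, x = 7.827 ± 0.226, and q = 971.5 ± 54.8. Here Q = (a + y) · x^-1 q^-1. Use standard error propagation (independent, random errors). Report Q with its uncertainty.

Let u = a + y = 12.93. δu = √(δa² + δy²) = √(0.353 + 0.315) = 0.817, so δu/u = 0.0632.
Q is then a monomial in u, x, q:
δQ/Q = √((δu/u)² + (-1·δx/x)² + (-1·δq/q)²) = √(0.00399 + 0.000834 + 0.00318) = 0.0895
Q = 0.001701, so δQ = 0.0895 × 0.001701 = 0.000152.

0.001701 ± 0.000152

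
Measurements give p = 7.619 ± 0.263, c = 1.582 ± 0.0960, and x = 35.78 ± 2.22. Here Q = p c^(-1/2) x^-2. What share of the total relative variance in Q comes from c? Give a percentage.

(δQ/Q)² = (1·δp/p)² + (−½·δc/c)² + (-2·δx/x)²
  p term: (1×0.0345)² = 0.00119
  c term: (-0.5×0.0607)² = 0.000921
  x term: (-2×0.0620)² = 0.0154
Total = 0.0175. Share from c = 0.000921/0.0175 = 0.0526.

5.26%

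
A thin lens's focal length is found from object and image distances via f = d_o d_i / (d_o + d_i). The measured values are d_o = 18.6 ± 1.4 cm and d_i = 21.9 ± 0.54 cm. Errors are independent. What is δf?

∂f/∂d_o = (d_i/(d_o+d_i))² = 0.292;  ∂f/∂d_i = (d_o/(d_o+d_i))² = 0.211
δf = √((∂f/∂d_o · δd_o)² + (∂f/∂d_i · δd_i)²) = √(0.168 + 0.0130) = 0.425 cm

0.425 cm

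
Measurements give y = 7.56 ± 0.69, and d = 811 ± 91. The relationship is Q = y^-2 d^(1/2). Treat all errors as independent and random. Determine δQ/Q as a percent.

19.1%

Q is a product of powers, so relative uncertainties combine in quadrature:
  (-2·δy/y)² = (-2×0.0913)² = 0.0333;  (½·δd/d)² = (0.5×0.112)² = 0.00315
δQ/Q = √(0.0365) = 0.191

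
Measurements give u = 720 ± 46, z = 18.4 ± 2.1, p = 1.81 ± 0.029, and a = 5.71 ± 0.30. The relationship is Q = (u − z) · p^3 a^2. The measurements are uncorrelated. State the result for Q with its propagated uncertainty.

Let w = u − z = 702. δw = √(δu² + δz²) = √(2120 + 4.41) = 46.0, so δw/w = 0.0656.
Q is then a monomial in w, p, a:
δQ/Q = √((δw/w)² + (3·δp/p)² + (2·δa/a)²) = √(0.00431 + 0.00231 + 0.0110) = 0.133
Q = 1.36e+05, so δQ = 0.133 × 1.36e+05 = 18000.

(1.36 ± 0.180) × 10^5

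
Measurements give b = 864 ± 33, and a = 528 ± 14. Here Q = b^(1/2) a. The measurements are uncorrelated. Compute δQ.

Q is a product of powers, so relative uncertainties combine in quadrature:
  (½·δb/b)² = (0.5×0.0382)² = 0.000365;  (1·δa/a)² = (1×0.0265)² = 0.000703
δQ/Q = √(0.00107) = 0.0327
Q = 15500, so δQ = 0.0327 × 15500 = 507.

507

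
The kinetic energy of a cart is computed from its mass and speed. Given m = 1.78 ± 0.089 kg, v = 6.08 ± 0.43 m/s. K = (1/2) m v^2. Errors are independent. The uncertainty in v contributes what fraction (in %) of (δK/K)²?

(δK/K)² = (1·δm/m)² + (2·δv/v)²
  m term: (1×0.0500)² = 0.00250
  v term: (2×0.0707)² = 0.0200
Total = 0.0225. Share from v = 0.0200/0.0225 = 0.889.

88.9%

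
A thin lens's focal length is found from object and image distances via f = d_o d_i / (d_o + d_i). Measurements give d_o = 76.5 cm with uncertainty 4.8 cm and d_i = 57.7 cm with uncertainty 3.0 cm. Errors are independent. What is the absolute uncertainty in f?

1.32 cm

∂f/∂d_o = (d_i/(d_o+d_i))² = 0.185;  ∂f/∂d_i = (d_o/(d_o+d_i))² = 0.325
δf = √((∂f/∂d_o · δd_o)² + (∂f/∂d_i · δd_i)²) = √(0.787 + 0.950) = 1.32 cm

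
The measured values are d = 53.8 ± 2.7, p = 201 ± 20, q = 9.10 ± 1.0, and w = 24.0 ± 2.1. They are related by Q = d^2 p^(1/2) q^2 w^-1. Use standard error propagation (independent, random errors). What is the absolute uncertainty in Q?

Products/powers → add relative errors in quadrature, weighted by exponent:
  (2·δd/d)² = (2×0.0502)² = 0.0101;  (½·δp/p)² = (0.5×0.0995)² = 0.00248;  (2·δq/q)² = (2×0.110)² = 0.0483;  (-1·δw/w)² = (-1×0.0875)² = 0.00766
δQ/Q = √(0.0685) = 0.262
Q = 1.42e+05, so δQ = 0.262 × 1.42e+05 = 37100.

37100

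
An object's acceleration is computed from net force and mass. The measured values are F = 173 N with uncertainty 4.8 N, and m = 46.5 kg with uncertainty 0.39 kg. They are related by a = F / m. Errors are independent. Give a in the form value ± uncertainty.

3.72 ± 0.108 m/s^2

For a monomial a ∝ F, m^-1, fractional errors add in quadrature:
  (1·δF/F)² = (1×0.0277)² = 0.000770;  (-1·δm/m)² = (-1×0.00839)² = 7.03e-05
δa/a = √(0.000840) = 0.0290
a = 3.72 m/s^2, so δa = 0.0290 × 3.72 = 0.108 m/s^2.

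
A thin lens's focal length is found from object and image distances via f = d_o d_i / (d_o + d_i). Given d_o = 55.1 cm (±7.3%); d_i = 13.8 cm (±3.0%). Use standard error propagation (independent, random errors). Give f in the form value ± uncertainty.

∂f/∂d_o = (d_i/(d_o+d_i))² = 0.0401;  ∂f/∂d_i = (d_o/(d_o+d_i))² = 0.640
δf = √((∂f/∂d_o · δd_o)² + (∂f/∂d_i · δd_i)²) = √(0.0260 + 0.0701) = 0.310 cm
f = 11.0 cm.

11.0 ± 0.310 cm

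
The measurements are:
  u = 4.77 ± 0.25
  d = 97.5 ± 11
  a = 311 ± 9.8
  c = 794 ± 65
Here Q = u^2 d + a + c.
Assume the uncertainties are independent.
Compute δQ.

348

Let p = u^2·d = 2220. δp/p = √((2·δu/u)² + (1·δd/d)²) = √(0.0110 + 0.0127) = 0.154, so δp = 342.
Q = p + a + c: δQ = √(δp² + δa² + δc²) = √(1.17e+05 + 96.0 + 4220) = 348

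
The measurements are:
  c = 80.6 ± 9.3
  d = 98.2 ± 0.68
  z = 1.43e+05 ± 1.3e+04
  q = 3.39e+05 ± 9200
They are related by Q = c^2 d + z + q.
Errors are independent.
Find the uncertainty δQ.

Let p = c^2·d = 6.38e+05. δp/p = √((2·δc/c)² + (1·δd/d)²) = √(0.0533 + 4.8e-05) = 0.231, so δp = 1.47e+05.
Q = p + z + q: δQ = √(δp² + δz² + δq²) = √(2.17e+10 + 1.69e+08 + 8.46e+07) = 1.48e+05

1.48e+05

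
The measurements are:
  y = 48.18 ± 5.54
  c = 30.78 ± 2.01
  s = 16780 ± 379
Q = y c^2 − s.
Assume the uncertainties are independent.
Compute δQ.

Let p = y·c^2 = 45650. δp/p = √((1·δy/y)² + (2·δc/c)²) = √(0.0132 + 0.0171) = 0.174, so δp = 7940.
Q = p − s: δQ = √(δp² + δs²) = √(6.31e+07 + 1.44e+05) = 7950

7950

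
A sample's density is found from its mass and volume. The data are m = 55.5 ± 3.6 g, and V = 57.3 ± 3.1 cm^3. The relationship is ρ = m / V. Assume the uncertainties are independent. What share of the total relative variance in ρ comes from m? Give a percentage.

(δρ/ρ)² = (1·δm/m)² + (-1·δV/V)²
  m term: (1×0.0649)² = 0.00421
  V term: (-1×0.0541)² = 0.00293
Total = 0.00713. Share from m = 0.00421/0.00713 = 0.590.

59.0%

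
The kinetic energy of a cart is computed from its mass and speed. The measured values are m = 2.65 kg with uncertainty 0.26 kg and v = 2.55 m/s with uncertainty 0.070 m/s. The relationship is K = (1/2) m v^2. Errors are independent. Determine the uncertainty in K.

Each factor contributes (exponent × relative error)² to (δK/K)²:
  (1·δm/m)² = (1×0.0981)² = 0.00963;  (2·δv/v)² = (2×0.0275)² = 0.00301
δK/K = √(0.0126) = 0.112
K = 8.62 J, so δK = 0.112 × 8.62 = 0.969 J.

0.969 J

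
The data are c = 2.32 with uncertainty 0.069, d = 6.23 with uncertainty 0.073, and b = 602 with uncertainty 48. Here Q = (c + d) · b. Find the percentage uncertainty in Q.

8.06%

Let u = c + d = 8.55. δu = √(δc² + δd²) = √(0.00476 + 0.00533) = 0.100, so δu/u = 0.0117.
Q is then a monomial in u, b:
δQ/Q = √((δu/u)² + (1·δb/b)²) = √(0.000138 + 0.00636) = 0.0806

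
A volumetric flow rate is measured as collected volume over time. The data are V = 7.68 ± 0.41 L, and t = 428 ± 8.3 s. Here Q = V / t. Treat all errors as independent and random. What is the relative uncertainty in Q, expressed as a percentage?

For a monomial Q ∝ V, t^-1, fractional errors add in quadrature:
  (1·δV/V)² = (1×0.0534)² = 0.00285;  (-1·δt/t)² = (-1×0.0194)² = 0.000376
δQ/Q = √(0.00323) = 0.0568

5.68%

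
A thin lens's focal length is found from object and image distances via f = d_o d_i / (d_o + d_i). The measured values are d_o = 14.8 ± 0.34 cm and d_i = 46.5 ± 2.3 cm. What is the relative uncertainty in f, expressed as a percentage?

2.11%

∂f/∂d_o = (d_i/(d_o+d_i))² = 0.575;  ∂f/∂d_i = (d_o/(d_o+d_i))² = 0.0583
δf = √((∂f/∂d_o · δd_o)² + (∂f/∂d_i · δd_i)²) = √(0.0383 + 0.0180) = 0.237 cm
f = 11.2 cm, so δf/f = 0.237/11.2 = 0.0211.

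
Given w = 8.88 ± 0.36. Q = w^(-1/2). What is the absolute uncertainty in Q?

Products/powers → add relative errors in quadrature, weighted by exponent:
  (−½·δw/w)² = (-0.5×0.0405)² = 0.000411
δQ/Q = √(0.000411) = 0.0203
Q = 0.336, so δQ = 0.0203 × 0.336 = 0.00680.

0.00680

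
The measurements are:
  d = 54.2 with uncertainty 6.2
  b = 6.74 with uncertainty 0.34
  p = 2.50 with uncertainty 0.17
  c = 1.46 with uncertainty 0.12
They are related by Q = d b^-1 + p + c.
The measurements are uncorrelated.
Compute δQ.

Let w = d·b^-1 = 8.04. δw/w = √((1·δd/d)² + (-1·δb/b)²) = √(0.0131 + 0.00254) = 0.125, so δw = 1.01.
Q = w + p + c: δQ = √(δw² + δp² + δc²) = √(1.01 + 0.0289 + 0.0144) = 1.03

1.03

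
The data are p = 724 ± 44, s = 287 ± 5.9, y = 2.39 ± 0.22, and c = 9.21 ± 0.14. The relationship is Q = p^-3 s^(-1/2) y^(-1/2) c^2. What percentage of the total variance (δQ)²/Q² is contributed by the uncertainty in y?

(δQ/Q)² = (-3·δp/p)² + (−½·δs/s)² + (−½·δy/y)² + (2·δc/c)²
  p term: (-3×0.0608)² = 0.0332
  s term: (-0.5×0.0206)² = 0.000106
  y term: (-0.5×0.0921)² = 0.00212
  c term: (2×0.0152)² = 0.000924
Total = 0.0364. Share from y = 0.00212/0.0364 = 0.0582.

5.82%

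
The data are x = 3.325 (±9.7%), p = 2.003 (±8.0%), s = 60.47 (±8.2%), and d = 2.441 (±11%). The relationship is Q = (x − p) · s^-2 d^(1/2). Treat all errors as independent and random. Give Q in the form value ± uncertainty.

0.0005649 ± 0.000182

Let u = x − p = 1.322. δu = √(δx² + δp²) = √(0.104 + 0.0257) = 0.360, so δu/u = 0.272.
Q is then a monomial in u, s, d:
δQ/Q = √((δu/u)² + (-2·δs/s)² + (½·δd/d)²) = √(0.0742 + 0.0269 + 0.00302) = 0.323
Q = 0.0005649, so δQ = 0.323 × 0.0005649 = 0.000182.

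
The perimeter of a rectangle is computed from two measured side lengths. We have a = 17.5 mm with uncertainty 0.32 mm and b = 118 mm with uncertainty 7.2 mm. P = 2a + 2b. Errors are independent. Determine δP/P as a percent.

5.32%

Each term contributes (cᵢ δxᵢ)² to (δP)²:
  (2·δa)² = 0.410;  (2·δb)² = 207
δP = √(208) = 14.4 mm
P = 271 mm, so δP/P = 14.4/271 = 0.0532.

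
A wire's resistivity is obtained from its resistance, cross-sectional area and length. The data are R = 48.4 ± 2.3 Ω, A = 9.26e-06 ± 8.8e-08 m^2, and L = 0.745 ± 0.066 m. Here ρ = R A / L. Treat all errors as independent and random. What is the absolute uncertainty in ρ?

6.07e-05 Ω·m

For a monomial ρ ∝ R, A, L^-1, fractional errors add in quadrature:
  (1·δR/R)² = (1×0.0475)² = 0.00226;  (1·δA/A)² = (1×0.00950)² = 9.03e-05;  (-1·δL/L)² = (-1×0.0886)² = 0.00785
δρ/ρ = √(0.0102) = 0.101
ρ = 0.000602 Ω·m, so δρ = 0.101 × 0.000602 = 6.07e-05 Ω·m.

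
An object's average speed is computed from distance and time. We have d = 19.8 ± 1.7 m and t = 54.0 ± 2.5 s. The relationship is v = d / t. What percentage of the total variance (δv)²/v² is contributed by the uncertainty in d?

(δv/v)² = (1·δd/d)² + (-1·δt/t)²
  d term: (1×0.0859)² = 0.00737
  t term: (-1×0.0463)² = 0.00214
Total = 0.00952. Share from d = 0.00737/0.00952 = 0.775.

77.5%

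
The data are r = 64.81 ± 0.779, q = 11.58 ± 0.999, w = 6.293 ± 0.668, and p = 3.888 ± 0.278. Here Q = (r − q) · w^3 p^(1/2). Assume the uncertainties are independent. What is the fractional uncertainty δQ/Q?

Let u = r − q = 53.23. δu = √(δr² + δq²) = √(0.607 + 0.998) = 1.27, so δu/u = 0.0238.
Q is then a monomial in u, w, p:
δQ/Q = √((δu/u)² + (3·δw/w)² + (½·δp/p)²) = √(0.000566 + 0.101 + 0.00128) = 0.321

0.321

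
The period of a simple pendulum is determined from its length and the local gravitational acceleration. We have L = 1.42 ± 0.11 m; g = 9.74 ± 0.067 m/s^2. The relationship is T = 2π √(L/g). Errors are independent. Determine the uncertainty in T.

Since T is a product/quotient, work with relative uncertainties:
  (½·δL/L)² = (0.5×0.0775)² = 0.00150;  (−½·δg/g)² = (-0.5×0.00688)² = 1.18e-05
δT/T = √(0.00151) = 0.0389
T = 2.40 s, so δT = 0.0389 × 2.40 = 0.0933 s.

0.0933 s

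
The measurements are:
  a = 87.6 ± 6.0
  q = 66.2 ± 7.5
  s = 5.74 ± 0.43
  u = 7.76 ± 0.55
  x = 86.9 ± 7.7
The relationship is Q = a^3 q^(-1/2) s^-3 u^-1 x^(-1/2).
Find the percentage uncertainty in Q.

32.1%

Products/powers → add relative errors in quadrature, weighted by exponent:
  (3·δa/a)² = (3×0.0685)² = 0.0422;  (−½·δq/q)² = (-0.5×0.113)² = 0.00321;  (-3·δs/s)² = (-3×0.0749)² = 0.0505;  (-1·δu/u)² = (-1×0.0709)² = 0.00502;  (−½·δx/x)² = (-0.5×0.0886)² = 0.00196
δQ/Q = √(0.103) = 0.321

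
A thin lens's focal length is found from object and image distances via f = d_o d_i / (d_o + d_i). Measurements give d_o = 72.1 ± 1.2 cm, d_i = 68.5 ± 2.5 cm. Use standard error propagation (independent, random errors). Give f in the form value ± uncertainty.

∂f/∂d_o = (d_i/(d_o+d_i))² = 0.237;  ∂f/∂d_i = (d_o/(d_o+d_i))² = 0.263
δf = √((∂f/∂d_o · δd_o)² + (∂f/∂d_i · δd_i)²) = √(0.0811 + 0.432) = 0.716 cm
f = 35.1 cm.

35.1 ± 0.716 cm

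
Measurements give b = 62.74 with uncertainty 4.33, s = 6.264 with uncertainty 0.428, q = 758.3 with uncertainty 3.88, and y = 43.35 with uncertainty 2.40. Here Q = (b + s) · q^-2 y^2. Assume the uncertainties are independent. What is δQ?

Let u = b + s = 69.00. δu = √(δb² + δs²) = √(18.7 + 0.183) = 4.35, so δu/u = 0.0631.
Q is then a monomial in u, q, y:
δQ/Q = √((δu/u)² + (-2·δq/q)² + (2·δy/y)²) = √(0.00398 + 0.000105 + 0.0123) = 0.128
Q = 0.2255, so δQ = 0.128 × 0.2255 = 0.0288.

0.0288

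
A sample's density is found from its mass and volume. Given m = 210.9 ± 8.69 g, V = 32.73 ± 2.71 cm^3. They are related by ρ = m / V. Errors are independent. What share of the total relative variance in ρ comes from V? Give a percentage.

80.2%

(δρ/ρ)² = (1·δm/m)² + (-1·δV/V)²
  m term: (1×0.0412)² = 0.00170
  V term: (-1×0.0828)² = 0.00686
Total = 0.00855. Share from V = 0.00686/0.00855 = 0.802.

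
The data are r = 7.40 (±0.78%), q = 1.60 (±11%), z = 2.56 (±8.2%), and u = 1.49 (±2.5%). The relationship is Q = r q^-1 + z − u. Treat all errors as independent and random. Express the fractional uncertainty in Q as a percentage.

9.71%

Let p = r·q^-1 = 4.62. δp/p = √((1·δr/r)² + (-1·δq/q)²) = √(6.08e-05 + 0.0121) = 0.110, so δp = 0.510.
Q = p + z − u: δQ = √(δp² + δz² + δu²) = √(0.260 + 0.0441 + 0.00139) = 0.553
Q = 5.70, so δQ/Q = 0.553/5.70 = 0.0971.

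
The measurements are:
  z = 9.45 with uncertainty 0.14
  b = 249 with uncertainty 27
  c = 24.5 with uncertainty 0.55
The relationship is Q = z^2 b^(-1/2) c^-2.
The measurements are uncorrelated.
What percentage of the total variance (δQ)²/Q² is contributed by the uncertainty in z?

(δQ/Q)² = (2·δz/z)² + (−½·δb/b)² + (-2·δc/c)²
  z term: (2×0.0148)² = 0.000878
  b term: (-0.5×0.108)² = 0.00294
  c term: (-2×0.0224)² = 0.00202
Total = 0.00583. Share from z = 0.000878/0.00583 = 0.151.

15.1%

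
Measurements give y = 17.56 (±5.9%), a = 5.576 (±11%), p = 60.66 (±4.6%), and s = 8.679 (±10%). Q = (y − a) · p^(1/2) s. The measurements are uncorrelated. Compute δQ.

Let u = y − a = 11.98. δu = √(δy² + δa²) = √(1.07 + 0.376) = 1.20, so δu/u = 0.100.
Q is then a monomial in u, p, s:
δQ/Q = √((δu/u)² + (½·δp/p)² + (1·δs/s)²) = √(0.0101 + 0.000529 + 0.0100) = 0.144
Q = 810.1, so δQ = 0.144 × 810.1 = 116.

116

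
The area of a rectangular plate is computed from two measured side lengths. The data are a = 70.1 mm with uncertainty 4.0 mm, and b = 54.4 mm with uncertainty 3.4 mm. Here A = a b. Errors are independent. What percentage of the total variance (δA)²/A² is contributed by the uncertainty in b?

54.5%

(δA/A)² = (1·δa/a)² + (1·δb/b)²
  a term: (1×0.0571)² = 0.00326
  b term: (1×0.0625)² = 0.00391
Total = 0.00716. Share from b = 0.00391/0.00716 = 0.545.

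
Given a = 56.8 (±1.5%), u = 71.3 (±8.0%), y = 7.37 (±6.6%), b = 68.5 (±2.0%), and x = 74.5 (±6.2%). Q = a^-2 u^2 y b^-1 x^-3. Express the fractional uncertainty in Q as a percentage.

Since Q is a product/quotient, work with relative uncertainties:
  (-2·δa/a)² = (-2×0.0150)² = 0.000900;  (2·δu/u)² = (2×0.0800)² = 0.0256;  (1·δy/y)² = (1×0.0660)² = 0.00436;  (-1·δb/b)² = (-1×0.0200)² = 0.000400;  (-3·δx/x)² = (-3×0.0620)² = 0.0346
δQ/Q = √(0.0659) = 0.257

25.7%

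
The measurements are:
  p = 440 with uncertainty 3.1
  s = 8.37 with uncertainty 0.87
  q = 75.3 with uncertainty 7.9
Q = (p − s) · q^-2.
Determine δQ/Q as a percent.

Let u = p − s = 432. δu = √(δp² + δs²) = √(9.61 + 0.757) = 3.22, so δu/u = 0.00746.
Q is then a monomial in u, q:
δQ/Q = √((δu/u)² + (-2·δq/q)²) = √(5.56e-05 + 0.0440) = 0.210

21.0%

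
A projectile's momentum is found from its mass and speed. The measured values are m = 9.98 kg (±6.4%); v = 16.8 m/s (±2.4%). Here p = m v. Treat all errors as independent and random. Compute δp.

Products/powers → add relative errors in quadrature, weighted by exponent:
  (1·δm/m)² = (1×0.0640)² = 0.00410;  (1·δv/v)² = (1×0.0240)² = 0.000576
δp/p = √(0.00467) = 0.0684
p = 168 kg·m/s, so δp = 0.0684 × 168 = 11.5 kg·m/s.

11.5 kg·m/s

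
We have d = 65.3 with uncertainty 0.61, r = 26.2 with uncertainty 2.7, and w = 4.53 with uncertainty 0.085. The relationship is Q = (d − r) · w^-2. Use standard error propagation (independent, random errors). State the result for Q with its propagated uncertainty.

Let u = d − r = 39.1. δu = √(δd² + δr²) = √(0.372 + 7.29) = 2.77, so δu/u = 0.0708.
Q is then a monomial in u, w:
δQ/Q = √((δu/u)² + (-2·δw/w)²) = √(0.00501 + 0.00141) = 0.0801
Q = 1.91, so δQ = 0.0801 × 1.91 = 0.153.

1.91 ± 0.153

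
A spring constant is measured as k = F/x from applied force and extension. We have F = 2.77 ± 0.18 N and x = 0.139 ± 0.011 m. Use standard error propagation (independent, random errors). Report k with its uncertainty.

19.9 ± 2.04 N/m

Each factor contributes (exponent × relative error)² to (δk/k)²:
  (1·δF/F)² = (1×0.0650)² = 0.00422;  (-1·δx/x)² = (-1×0.0791)² = 0.00626
δk/k = √(0.0105) = 0.102
k = 19.9 N/m, so δk = 0.102 × 19.9 = 2.04 N/m.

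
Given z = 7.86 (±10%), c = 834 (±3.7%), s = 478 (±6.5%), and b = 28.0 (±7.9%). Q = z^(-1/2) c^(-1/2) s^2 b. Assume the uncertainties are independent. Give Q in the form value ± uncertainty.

79000 ± 12700

Products/powers → add relative errors in quadrature, weighted by exponent:
  (−½·δz/z)² = (-0.5×0.100)² = 0.00250;  (−½·δc/c)² = (-0.5×0.0370)² = 0.000342;  (2·δs/s)² = (2×0.0650)² = 0.0169;  (1·δb/b)² = (1×0.0790)² = 0.00624
δQ/Q = √(0.0260) = 0.161
Q = 79000, so δQ = 0.161 × 79000 = 12700.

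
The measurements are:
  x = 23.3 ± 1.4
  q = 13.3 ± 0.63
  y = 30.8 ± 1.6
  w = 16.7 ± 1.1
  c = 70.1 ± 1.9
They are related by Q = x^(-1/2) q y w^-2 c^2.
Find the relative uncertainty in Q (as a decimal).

For a monomial Q ∝ x^(-1/2), q, y, w^-2, c^2, fractional errors add in quadrature:
  (−½·δx/x)² = (-0.5×0.0601)² = 0.000903;  (1·δq/q)² = (1×0.0474)² = 0.00224;  (1·δy/y)² = (1×0.0519)² = 0.00270;  (-2·δw/w)² = (-2×0.0659)² = 0.0174;  (2·δc/c)² = (2×0.0271)² = 0.00294
δQ/Q = √(0.0261) = 0.162

0.162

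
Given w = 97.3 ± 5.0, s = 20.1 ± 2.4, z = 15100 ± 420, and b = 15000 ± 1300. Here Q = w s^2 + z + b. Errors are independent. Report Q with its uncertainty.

69400 ± 9700

Let p = w·s^2 = 39300. δp/p = √((1·δw/w)² + (2·δs/s)²) = √(0.00264 + 0.0570) = 0.244, so δp = 9600.
Q = p + z + b: δQ = √(δp² + δz² + δb²) = √(9.22e+07 + 1.76e+05 + 1.69e+06) = 9700
Q = 69400.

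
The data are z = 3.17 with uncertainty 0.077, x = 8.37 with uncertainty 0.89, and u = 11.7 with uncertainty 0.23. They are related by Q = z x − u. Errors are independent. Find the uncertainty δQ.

Let p = z·x = 26.5. δp/p = √((1·δz/z)² + (1·δx/x)²) = √(0.000590 + 0.0113) = 0.109, so δp = 2.89.
Q = p − u: δQ = √(δp² + δu²) = √(8.38 + 0.0529) = 2.90

2.90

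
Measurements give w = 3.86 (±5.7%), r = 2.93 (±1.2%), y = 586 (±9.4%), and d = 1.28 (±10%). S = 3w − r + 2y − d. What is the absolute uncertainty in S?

For a sum/difference, combine absolute errors in quadrature:
  (3·δw)² = 0.436;  (δr)² = 0.00124;  (2·δy)² = 12100;  (δd)² = 0.0164
δS = √(12100) = 110

110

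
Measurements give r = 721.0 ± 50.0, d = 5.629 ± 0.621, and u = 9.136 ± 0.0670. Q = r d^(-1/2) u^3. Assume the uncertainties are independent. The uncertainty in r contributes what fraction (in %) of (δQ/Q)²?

(δQ/Q)² = (1·δr/r)² + (−½·δd/d)² + (3·δu/u)²
  r term: (1×0.0693)² = 0.00481
  d term: (-0.5×0.110)² = 0.00304
  u term: (3×0.00733)² = 0.000484
Total = 0.00834. Share from r = 0.00481/0.00834 = 0.577.

57.7%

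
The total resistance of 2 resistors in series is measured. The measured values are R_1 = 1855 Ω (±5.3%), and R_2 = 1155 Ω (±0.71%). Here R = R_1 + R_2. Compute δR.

Absolute uncertainties add in quadrature for a linear combination:
  (δR_1)² = 9670;  (δR_2)² = 67.2
δR = √(9730) = 98.7 Ω

98.7 Ω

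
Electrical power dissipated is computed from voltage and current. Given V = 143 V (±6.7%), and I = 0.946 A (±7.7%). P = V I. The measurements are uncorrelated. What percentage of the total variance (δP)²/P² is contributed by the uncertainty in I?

56.9%

(δP/P)² = (1·δV/V)² + (1·δI/I)²
  V term: (1×0.0670)² = 0.00449
  I term: (1×0.0770)² = 0.00593
Total = 0.0104. Share from I = 0.00593/0.0104 = 0.569.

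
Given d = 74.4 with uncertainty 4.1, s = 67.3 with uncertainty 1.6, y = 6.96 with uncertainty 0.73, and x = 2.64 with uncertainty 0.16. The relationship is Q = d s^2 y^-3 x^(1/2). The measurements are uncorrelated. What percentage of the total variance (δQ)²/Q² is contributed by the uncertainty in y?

94.1%

(δQ/Q)² = (1·δd/d)² + (2·δs/s)² + (-3·δy/y)² + (½·δx/x)²
  d term: (1×0.0551)² = 0.00304
  s term: (2×0.0238)² = 0.00226
  y term: (-3×0.105)² = 0.0990
  x term: (0.5×0.0606)² = 0.000918
Total = 0.105. Share from y = 0.0990/0.105 = 0.941.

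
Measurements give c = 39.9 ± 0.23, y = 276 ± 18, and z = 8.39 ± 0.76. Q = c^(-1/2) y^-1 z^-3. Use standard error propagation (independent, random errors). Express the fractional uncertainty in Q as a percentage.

Each factor contributes (exponent × relative error)² to (δQ/Q)²:
  (−½·δc/c)² = (-0.5×0.00576)² = 8.31e-06;  (-1·δy/y)² = (-1×0.0652)² = 0.00425;  (-3·δz/z)² = (-3×0.0906)² = 0.0738
δQ/Q = √(0.0781) = 0.279

27.9%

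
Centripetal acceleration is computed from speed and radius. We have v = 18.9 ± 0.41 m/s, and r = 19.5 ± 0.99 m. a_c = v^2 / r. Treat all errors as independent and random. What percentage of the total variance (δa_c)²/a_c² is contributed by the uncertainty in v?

(δa_c/a_c)² = (2·δv/v)² + (-1·δr/r)²
  v term: (2×0.0217)² = 0.00188
  r term: (-1×0.0508)² = 0.00258
Total = 0.00446. Share from v = 0.00188/0.00446 = 0.422.

42.2%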